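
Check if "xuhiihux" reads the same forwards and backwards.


Word: "xuhiihux"
Reversed: "xuhiihux"
Forward == Backward? xuhiihux == xuhiihux
Palindrome = Yes


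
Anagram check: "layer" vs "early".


Word 1: "layer" → sorted: aelry
Word 2: "early" → sorted: aelry
Same letters? aelry == aelry
Anagram = Yes


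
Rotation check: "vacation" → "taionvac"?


Word: "vacation", Candidate: "taionvac"
Method: check if candidate is substring of word+word
"vacationvacation" contains "taionvac"? No
Is rotation = No


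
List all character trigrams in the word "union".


Word: "union" (length 5)
Number of trigrams = 5 - 3 + 1 = 3
  Position 0: "uni"
  Position 1: "nio"
  Position 2: "ion"
Trigrams = "uni", "nio", "ion"


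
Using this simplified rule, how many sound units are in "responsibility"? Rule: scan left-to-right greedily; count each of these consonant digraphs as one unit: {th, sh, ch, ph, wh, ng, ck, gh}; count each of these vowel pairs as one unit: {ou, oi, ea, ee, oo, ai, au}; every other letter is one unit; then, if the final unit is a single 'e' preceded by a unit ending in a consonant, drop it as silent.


Word: "responsibility" (14 letters)
Left-to-right scan:
  [1] 'r' (letter)
  [2] 'e' (letter)
  [3] 's' (letter)
  [4] 'p' (letter)
  [5] 'o' (letter)
  [6] 'n' (letter)
  [7] 's' (letter)
  [8] 'i' (letter)
  [9] 'b' (letter)
  [10] 'i' (letter)
  [11] 'l' (letter)
  [12] 'i' (letter)
  [13] 't' (letter)
  [14] 'y' (letter)
Units from scan: 14
Sound units = 14 units


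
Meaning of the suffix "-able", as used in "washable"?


Suffix: -able
As in: washable -> wash + -able
Meaning = capable of


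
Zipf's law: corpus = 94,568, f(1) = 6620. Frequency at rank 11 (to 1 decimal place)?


Zipf's law: f(r) = f(1) / r
f(1) = 6620
f(11) = 6620 / 11
= 601.8 occurrences


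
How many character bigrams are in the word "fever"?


Word: "fever" (length 5)
Number of 2-grams = length - 2 + 1 = 5 - 2 + 1
= 4


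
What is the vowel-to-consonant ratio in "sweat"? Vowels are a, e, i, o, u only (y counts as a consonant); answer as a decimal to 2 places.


Word: "sweat"
Vowels (a,e,i,o,u): 2
Consonants: 3
Ratio = 2/3
= 0.67


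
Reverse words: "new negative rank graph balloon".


Original: "new negative rank graph balloon"
Words (1..n): new | negative | rank | graph | balloon
Reversed (n..1): balloon | graph | rank | negative | new
Result = "balloon graph rank negative new"


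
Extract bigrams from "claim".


Word: "claim" (length 5)
Number of bigrams = 5 - 2 + 1 = 4
  Position 0: "cl"
  Position 1: "la"
  Position 2: "ai"
  Position 3: "im"
Bigrams = "cl", "la", "ai", "im"


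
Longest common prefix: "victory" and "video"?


Word 1: "victory"
Word 2: "video"
Comparing from start:
  Pos 0: 'v' == 'v'
  Pos 1: 'i' == 'i'
  Pos 2: 'c' != 'd' (stop)
LCP = "vi" (length 2)


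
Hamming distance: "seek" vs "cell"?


Comparing character by character (same length = 4):
  Pos 0: 's' vs 'c' !=
  Pos 1: 'e' vs 'e' =
  Pos 2: 'e' vs 'l' !=
  Pos 3: 'k' vs 'l' !=
Hamming distance = 3


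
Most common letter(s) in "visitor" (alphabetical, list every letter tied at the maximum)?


Word: "visitor"
Letter counts:
  'i': 2
  'o': 1
  'r': 1
  's': 1
  't': 1
  'v': 1
Maximum count = 2
Most frequent = 'i' (2 times each)


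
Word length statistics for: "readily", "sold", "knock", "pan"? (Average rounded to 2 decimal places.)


Lengths: "readily"=7, "sold"=4, "knock"=5, "pan"=3
Sum = 19, Count = 4
Average = 19/4 = 4.75
= avg=4.75, min=3, max=7


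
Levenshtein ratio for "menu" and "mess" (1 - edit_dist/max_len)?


Word 1: "menu" (length 4)
Word 2: "mess" (length 4)
One optimal edit sequence:
  1. keep 'm'
  2. keep 'e'
  3. substitute 'n' -> 's'  (+1)
  4. substitute 'u' -> 's'  (+1)
Edit distance = 2
Max length = max(4, 4) = 4
Similarity = 1 - 2/4
= 0.5000


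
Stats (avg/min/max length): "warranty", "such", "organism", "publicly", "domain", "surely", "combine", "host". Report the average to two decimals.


Lengths: "warranty"=8, "such"=4, "organism"=8, "publicly"=8, "domain"=6, "surely"=6, "combine"=7, "host"=4
Sum = 51, Count = 8
Average = 51/8 = 6.38
= avg=6.38, min=4, max=8


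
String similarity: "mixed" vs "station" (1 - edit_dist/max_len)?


Word 1: "mixed" (length 5)
Word 2: "station" (length 7)
One optimal edit sequence:
  1. insert 's'  (+1)
  2. insert 't'  (+1)
  3. substitute 'm' -> 'a'  (+1)
  4. substitute 'i' -> 't'  (+1)
  5. substitute 'x' -> 'i'  (+1)
  6. substitute 'e' -> 'o'  (+1)
  7. substitute 'd' -> 'n'  (+1)
Edit distance = 7
Max length = max(5, 7) = 7
Similarity = 1 - 7/7
= 0.0000


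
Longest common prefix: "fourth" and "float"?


Word 1: "fourth"
Word 2: "float"
Comparing from start:
  Pos 0: 'f' == 'f'
  Pos 1: 'o' != 'l' (stop)
LCP = "f" (length 1)


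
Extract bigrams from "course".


Word: "course" (length 6)
Number of bigrams = 6 - 2 + 1 = 5
  Position 0: "co"
  Position 1: "ou"
  Position 2: "ur"
  Position 3: "rs"
  Position 4: "se"
Bigrams = "co", "ou", "ur", "rs", "se"


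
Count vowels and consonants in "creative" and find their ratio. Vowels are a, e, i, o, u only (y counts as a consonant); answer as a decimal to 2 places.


Word: "creative"
Vowels (a,e,i,o,u): 4
Consonants: 4
Ratio = 4/4
= 1.00


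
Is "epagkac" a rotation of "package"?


Word: "package", Candidate: "epagkac"
Method: check if candidate is substring of word+word
"packagepackage" contains "epagkac"? No
Is rotation = No


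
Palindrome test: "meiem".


Word: "meiem"
Reversed: "meiem"
Forward == Backward? meiem == meiem
Palindrome = Yes


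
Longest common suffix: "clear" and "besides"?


Word 1: "clear"
Word 2: "besides"
Comparing from end:
  Pos -1: 'r' != 's' (stop)
LCS = "" (length 0)


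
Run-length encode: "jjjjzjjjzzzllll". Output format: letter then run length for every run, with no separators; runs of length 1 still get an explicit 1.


String: "jjjjzjjjzzzllll"
Scanning for consecutive runs:
  'j' x 4
  'z' x 1
  'j' x 3
  'z' x 3
  'l' x 4
RLE = "j4z1j3z3l4"


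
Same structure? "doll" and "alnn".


Pattern of "doll": [0, 1, 2, 2]
Pattern of "alnn": [0, 1, 2, 2]
Patterns match
Same pattern = Yes


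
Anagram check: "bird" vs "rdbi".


Word 1: "bird" → sorted: bdir
Word 2: "rdbi" → sorted: bdir
Same letters? bdir == bdir
Anagram = Yes


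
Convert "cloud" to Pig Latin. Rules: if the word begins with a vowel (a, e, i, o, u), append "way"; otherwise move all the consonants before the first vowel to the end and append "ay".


Word: "cloud"
Starts with consonant(s) → move to end, add 'ay'
Consonant cluster: "cl"
Pig Latin = "oudclay"


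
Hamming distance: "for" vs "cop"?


Comparing character by character (same length = 3):
  Pos 0: 'f' vs 'c' !=
  Pos 1: 'o' vs 'o' =
  Pos 2: 'r' vs 'p' !=
Hamming distance = 2


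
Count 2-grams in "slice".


Word: "slice" (length 5)
Number of 2-grams = length - 2 + 1 = 5 - 2 + 1
= 4


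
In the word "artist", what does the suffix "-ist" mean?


Suffix: -ist
As in: artist -> art + -ist
Meaning = one who practices


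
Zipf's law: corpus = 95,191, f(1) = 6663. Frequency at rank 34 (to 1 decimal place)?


Zipf's law: f(r) = f(1) / r
f(1) = 6663
f(34) = 6663 / 34
= 196.0 occurrences


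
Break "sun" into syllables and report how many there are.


Word: "sun"
Syllable breakdown: sun
Counting: 1 part
= 1 syllable


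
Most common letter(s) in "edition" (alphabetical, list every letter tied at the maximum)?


Word: "edition"
Letter counts:
  'd': 1
  'e': 1
  'i': 2
  'n': 1
  'o': 1
  't': 1
Maximum count = 2
Most frequent = 'i' (2 times each)


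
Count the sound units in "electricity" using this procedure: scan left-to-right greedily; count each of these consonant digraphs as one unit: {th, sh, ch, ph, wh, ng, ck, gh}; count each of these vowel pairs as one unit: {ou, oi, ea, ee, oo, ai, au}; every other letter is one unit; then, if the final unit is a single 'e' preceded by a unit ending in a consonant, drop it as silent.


Word: "electricity" (11 letters)
Left-to-right scan:
  1. 'e' (letter)
  2. 'l' (letter)
  3. 'e' (letter)
  4. 'c' (letter)
  5. 't' (letter)
  6. 'r' (letter)
  7. 'i' (letter)
  8. 'c' (letter)
  9. 'i' (letter)
  10. 't' (letter)
  11. 'y' (letter)
Units from scan: 11
Sound units = 11 units


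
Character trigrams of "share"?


Word: "share" (length 5)
Number of trigrams = 5 - 3 + 1 = 3
  Position 0: "sha"
  Position 1: "har"
  Position 2: "are"
Trigrams = "sha", "har", "are"


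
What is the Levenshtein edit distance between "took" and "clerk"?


Word 1: "took" (length 4)
Word 2: "clerk" (length 5)
One optimal edit sequence (insert/delete/substitute each cost 1):
  1. insert 'c'  (+1)
  2. substitute 't' -> 'l'  (+1)
  3. substitute 'o' -> 'e'  (+1)
  4. substitute 'o' -> 'r'  (+1)
  5. keep 'k'
Total edit operations: 4
Edit distance = 4


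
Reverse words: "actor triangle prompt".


Original: "actor triangle prompt"
Words (1..n): actor | triangle | prompt
Reversed (n..1): prompt | triangle | actor
Result = "prompt triangle actor"


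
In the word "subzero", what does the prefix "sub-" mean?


Prefix: sub-
Example: subzero = sub- + zero
Meaning = under / below


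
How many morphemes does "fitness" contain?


Word: "fitness"
Morphemes: fit / -ness
Each morpheme carries meaning
= 2 morphemes


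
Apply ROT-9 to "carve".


Word: "carve"
Shift: 9
Each letter → (letter + shift) mod 26:
  'c' (2) + 9 = 11 → 'l'
  'a' (0) + 9 = 9 → 'j'
  'r' (17) + 9 = 0 → 'a'
  'v' (21) + 9 = 4 → 'e'
  'e' (4) + 9 = 13 → 'n'
Result = "ljaen"


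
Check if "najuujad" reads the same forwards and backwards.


Word: "najuujad"
Reversed: "dajuujan"
Forward == Backward? najuujad != dajuujan
Palindrome = No


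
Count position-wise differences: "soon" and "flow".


Comparing character by character (same length = 4):
  Pos 0: 's' vs 'f' !=
  Pos 1: 'o' vs 'l' !=
  Pos 2: 'o' vs 'o' =
  Pos 3: 'n' vs 'w' !=
Hamming distance = 3


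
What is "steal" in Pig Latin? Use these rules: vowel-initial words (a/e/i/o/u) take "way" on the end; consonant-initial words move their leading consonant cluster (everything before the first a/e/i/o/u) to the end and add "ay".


Word: "steal"
Starts with consonant(s) → move to end, add 'ay'
Consonant cluster: "st"
Pig Latin = "ealstay"


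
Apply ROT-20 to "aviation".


Word: "aviation"
Shift: 20
Each letter → (letter + shift) mod 26:
  'a' (0) + 20 = 20 → 'u'
  'v' (21) + 20 = 15 → 'p'
  'i' (8) + 20 = 2 → 'c'
  'a' (0) + 20 = 20 → 'u'
  't' (19) + 20 = 13 → 'n'
  'i' (8) + 20 = 2 → 'c'
  'o' (14) + 20 = 8 → 'i'
  'n' (13) + 20 = 7 → 'h'
Result = "upcuncih"


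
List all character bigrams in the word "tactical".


Word: "tactical" (length 8)
Number of bigrams = 8 - 2 + 1 = 7
  Position 0: "ta"
  Position 1: "ac"
  Position 2: "ct"
  Position 3: "ti"
  Position 4: "ic"
  Position 5: "ca"
  Position 6: "al"
Bigrams = "ta", "ac", "ct", "ti", "ic", "ca", "al"


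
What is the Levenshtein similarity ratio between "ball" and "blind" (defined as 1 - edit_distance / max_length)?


Word 1: "ball" (length 4)
Word 2: "blind" (length 5)
One optimal edit sequence:
  1. keep 'b'
  2. insert 'l'  (+1)
  3. substitute 'a' -> 'i'  (+1)
  4. substitute 'l' -> 'n'  (+1)
  5. substitute 'l' -> 'd'  (+1)
Edit distance = 4
Max length = max(4, 5) = 5
Similarity = 1 - 4/5
= 0.2000


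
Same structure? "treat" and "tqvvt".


Pattern of "treat": [0, 1, 2, 3, 0]
Pattern of "tqvvt": [0, 1, 2, 2, 0]
Patterns do not match
Same pattern = No


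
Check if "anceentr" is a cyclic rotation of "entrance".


Word: "entrance", Candidate: "anceentr"
Method: check if candidate is substring of word+word
"entranceentrance" contains "anceentr"? Yes
Is rotation = Yes


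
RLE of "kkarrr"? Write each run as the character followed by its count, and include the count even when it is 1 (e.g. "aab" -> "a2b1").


String: "kkarrr"
Scanning for consecutive runs:
  'k' x 2
  'a' x 1
  'r' x 3
RLE = "k2a1r3"


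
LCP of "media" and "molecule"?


Word 1: "media"
Word 2: "molecule"
Comparing from start:
  Pos 0: 'm' == 'm'
  Pos 1: 'e' != 'o' (stop)
LCP = "m" (length 1)


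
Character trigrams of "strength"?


Word: "strength" (length 8)
Number of trigrams = 8 - 3 + 1 = 6
  Position 0: "str"
  Position 1: "tre"
  Position 2: "ren"
  Position 3: "eng"
  Position 4: "ngt"
  Position 5: "gth"
Trigrams = "str", "tre", "ren", "eng", "ngt", "gth"


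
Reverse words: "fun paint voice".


Original: "fun paint voice"
Words (1..n): fun | paint | voice
Reversed (n..1): voice | paint | fun
Result = "voice paint fun"


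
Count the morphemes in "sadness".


Word: "sadness"
Morphemes: sad + -ness
Each morpheme carries meaning
= 2 morphemes


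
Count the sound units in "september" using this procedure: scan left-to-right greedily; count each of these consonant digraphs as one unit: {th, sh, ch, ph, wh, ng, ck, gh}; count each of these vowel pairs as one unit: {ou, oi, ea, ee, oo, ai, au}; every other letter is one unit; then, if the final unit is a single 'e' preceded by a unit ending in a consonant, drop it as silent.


Word: "september" (9 letters)
Left-to-right scan:
  1. 's' (letter)
  2. 'e' (letter)
  3. 'p' (letter)
  4. 't' (letter)
  5. 'e' (letter)
  6. 'm' (letter)
  7. 'b' (letter)
  8. 'e' (letter)
  9. 'r' (letter)
Units from scan: 9
Sound units = 9 units


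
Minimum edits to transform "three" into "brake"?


Word 1: "three" (length 5)
Word 2: "brake" (length 5)
One optimal edit sequence (insert/delete/substitute each cost 1):
  1. substitute 't' -> 'b'  (+1)
  2. substitute 'h' -> 'r'  (+1)
  3. substitute 'r' -> 'a'  (+1)
  4. substitute 'e' -> 'k'  (+1)
  5. keep 'e'
Total edit operations: 4
Edit distance = 4


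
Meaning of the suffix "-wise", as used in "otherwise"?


Suffix: -wise
Example: otherwise = other + -wise
Meaning = in the manner of


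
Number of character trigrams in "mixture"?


Word: "mixture" (length 7)
Number of 3-grams = length - 3 + 1 = 7 - 3 + 1
= 5


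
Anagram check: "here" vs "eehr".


Word 1: "here" → sorted: eehr
Word 2: "eehr" → sorted: eehr
Same letters? eehr == eehr
Anagram = Yes


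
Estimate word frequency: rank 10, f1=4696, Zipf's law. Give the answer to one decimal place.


Zipf's law: f(r) = f(1) / r
f(1) = 4696
f(10) = 4696 / 10
= 469.6 occurrences


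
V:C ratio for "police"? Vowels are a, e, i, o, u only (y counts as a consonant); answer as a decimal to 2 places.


Word: "police"
Vowels (a,e,i,o,u): 3
Consonants: 3
Ratio = 3/3
= 1.00


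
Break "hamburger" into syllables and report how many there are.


Word: "hamburger"
Syllable breakdown: ham / bur / ger
Counting: 3 parts
= 3 syllables


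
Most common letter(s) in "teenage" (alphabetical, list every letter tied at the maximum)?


Word: "teenage"
Letter counts:
  'a': 1
  'e': 3
  'g': 1
  'n': 1
  't': 1
Maximum count = 3
Most frequent = 'e' (3 times each)


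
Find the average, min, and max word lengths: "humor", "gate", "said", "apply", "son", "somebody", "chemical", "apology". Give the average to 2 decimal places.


Lengths: "humor"=5, "gate"=4, "said"=4, "apply"=5, "son"=3, "somebody"=8, "chemical"=8, "apology"=7
Sum = 44, Count = 8
Average = 44/8 = 5.50
= avg=5.50, min=3, max=8


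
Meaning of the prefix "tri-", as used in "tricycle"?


Prefix: tri-
As in: tricycle -> tri- + cycle
Meaning = three


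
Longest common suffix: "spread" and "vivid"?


Word 1: "spread"
Word 2: "vivid"
Comparing from end:
  Pos -1: 'd' == 'd'
  Pos -2: 'a' != 'i' (stop)
LCS = "d" (length 1)


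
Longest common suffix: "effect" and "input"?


Word 1: "effect"
Word 2: "input"
Comparing from end:
  Pos -1: 't' == 't'
  Pos -2: 'c' != 'u' (stop)
LCS = "t" (length 1)


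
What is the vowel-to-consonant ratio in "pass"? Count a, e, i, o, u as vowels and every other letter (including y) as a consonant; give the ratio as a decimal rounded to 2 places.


Word: "pass"
Vowels (a,e,i,o,u): 1
Consonants: 3
Ratio = 1/3
= 0.33


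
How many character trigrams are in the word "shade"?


Word: "shade" (length 5)
Number of 3-grams = length - 3 + 1 = 5 - 3 + 1
= 3


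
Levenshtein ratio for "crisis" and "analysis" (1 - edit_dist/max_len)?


Word 1: "crisis" (length 6)
Word 2: "analysis" (length 8)
One optimal edit sequence:
  1. insert 'a'  (+1)
  2. insert 'n'  (+1)
  3. substitute 'c' -> 'a'  (+1)
  4. substitute 'r' -> 'l'  (+1)
  5. substitute 'i' -> 'y'  (+1)
  6. keep 's'
  7. keep 'i'
  8. keep 's'
Edit distance = 5
Max length = max(6, 8) = 8
Similarity = 1 - 5/8
= 0.3750


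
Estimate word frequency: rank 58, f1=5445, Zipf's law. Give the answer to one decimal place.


Zipf's law: f(r) = f(1) / r
f(1) = 5445
f(58) = 5445 / 58
= 93.9 occurrences


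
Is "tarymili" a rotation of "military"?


Word: "military", Candidate: "tarymili"
Method: check if candidate is substring of word+word
"militarymilitary" contains "tarymili"? Yes
Is rotation = Yes


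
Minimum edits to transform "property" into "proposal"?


Word 1: "property" (length 8)
Word 2: "proposal" (length 8)
One optimal edit sequence (insert/delete/substitute each cost 1):
  1. keep 'p'
  2. keep 'r'
  3. keep 'o'
  4. keep 'p'
  5. substitute 'e' -> 'o'  (+1)
  6. substitute 'r' -> 's'  (+1)
  7. substitute 't' -> 'a'  (+1)
  8. substitute 'y' -> 'l'  (+1)
Total edit operations: 4
Edit distance = 4


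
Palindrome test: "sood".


Word: "sood"
Reversed: "doos"
Forward == Backward? sood != doos
Palindrome = No


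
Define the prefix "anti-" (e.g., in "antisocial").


Prefix: anti-
Example: antisocial (anti- + social)
Meaning = against


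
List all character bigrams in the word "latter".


Word: "latter" (length 6)
Number of bigrams = 6 - 2 + 1 = 5
  Position 0: "la"
  Position 1: "at"
  Position 2: "tt"
  Position 3: "te"
  Position 4: "er"
Bigrams = "la", "at", "tt", "te", "er"


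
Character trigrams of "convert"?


Word: "convert" (length 7)
Number of trigrams = 7 - 3 + 1 = 5
  Position 0: "con"
  Position 1: "onv"
  Position 2: "nve"
  Position 3: "ver"
  Position 4: "ert"
Trigrams = "con", "onv", "nve", "ver", "ert"


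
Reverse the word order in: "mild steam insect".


Original: "mild steam insect"
Words (1..n): mild | steam | insect
Reversed (n..1): insect | steam | mild
Result = "insect steam mild"


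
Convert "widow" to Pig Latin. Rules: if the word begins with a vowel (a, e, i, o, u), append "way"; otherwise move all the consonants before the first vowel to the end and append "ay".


Word: "widow"
Starts with consonant(s) → move to end, add 'ay'
Consonant cluster: "w"
Pig Latin = "idowway"


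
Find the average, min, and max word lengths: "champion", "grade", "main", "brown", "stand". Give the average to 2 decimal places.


Lengths: "champion"=8, "grade"=5, "main"=4, "brown"=5, "stand"=5
Sum = 27, Count = 5
Average = 27/5 = 5.40
= avg=5.40, min=4, max=8


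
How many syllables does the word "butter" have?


Word: "butter"
Syllable breakdown: but · ter
Counting: 2 parts
= 2 syllables


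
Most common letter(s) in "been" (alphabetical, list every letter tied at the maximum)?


Word: "been"
Letter counts:
  'b': 1
  'e': 2
  'n': 1
Maximum count = 2
Most frequent = 'e' (2 times each)


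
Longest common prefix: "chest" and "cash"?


Word 1: "chest"
Word 2: "cash"
Comparing from start:
  Pos 0: 'c' == 'c'
  Pos 1: 'h' != 'a' (stop)
LCP = "c" (length 1)


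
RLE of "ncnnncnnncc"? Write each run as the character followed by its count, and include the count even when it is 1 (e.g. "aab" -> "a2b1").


String: "ncnnncnnncc"
Scanning for consecutive runs:
  'n' x 1
  'c' x 1
  'n' x 3
  'c' x 1
  'n' x 3
  'c' x 2
RLE = "n1c1n3c1n3c2"


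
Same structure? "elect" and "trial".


Pattern of "elect": [0, 1, 0, 2, 3]
Pattern of "trial": [0, 1, 2, 3, 4]
Patterns do not match
Same pattern = No


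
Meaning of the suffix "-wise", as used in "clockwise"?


Suffix: -wise
Example: clockwise = clock + -wise
Meaning = in the manner of


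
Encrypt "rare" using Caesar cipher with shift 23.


Word: "rare"
Shift: 23
Each letter → (letter + shift) mod 26:
  'r' (17) + 23 = 14 → 'o'
  'a' (0) + 23 = 23 → 'x'
  'r' (17) + 23 = 14 → 'o'
  'e' (4) + 23 = 1 → 'b'
Result = "oxob"


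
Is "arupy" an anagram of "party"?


Word 1: "party" → sorted: aprty
Word 2: "arupy" → sorted: apruy
Same letters? aprty != apruy
Anagram = No


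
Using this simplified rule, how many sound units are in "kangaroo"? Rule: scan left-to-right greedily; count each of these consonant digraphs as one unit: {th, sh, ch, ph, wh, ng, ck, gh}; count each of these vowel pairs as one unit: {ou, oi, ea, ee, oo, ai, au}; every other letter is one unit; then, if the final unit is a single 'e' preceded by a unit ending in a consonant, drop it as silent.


Word: "kangaroo" (8 letters)
Left-to-right scan:
  (1) 'k' (letter)
  (2) 'a' (letter)
  (3) 'ng' (digraph)
  (4) 'a' (letter)
  (5) 'r' (letter)
  (6) 'oo' (vowel-pair)
Units from scan: 6
Sound units = 6 units


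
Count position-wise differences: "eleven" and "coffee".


Comparing character by character (same length = 6):
  Pos 0: 'e' vs 'c' !=
  Pos 1: 'l' vs 'o' !=
  Pos 2: 'e' vs 'f' !=
  Pos 3: 'v' vs 'f' !=
  Pos 4: 'e' vs 'e' =
  Pos 5: 'n' vs 'e' !=
Hamming distance = 5


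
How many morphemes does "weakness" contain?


Word: "weakness"
Morphemes: weak + -ness
Each morpheme carries meaning
= 2 morphemes


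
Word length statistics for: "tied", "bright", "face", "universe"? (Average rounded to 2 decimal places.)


Lengths: "tied"=4, "bright"=6, "face"=4, "universe"=8
Sum = 22, Count = 4
Average = 22/4 = 5.50
= avg=5.50, min=4, max=8


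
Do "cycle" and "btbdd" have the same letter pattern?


Pattern of "cycle": [0, 1, 0, 2, 3]
Pattern of "btbdd": [0, 1, 0, 2, 2]
Patterns do not match
Same pattern = No


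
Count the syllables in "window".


Word: "window"
Syllable breakdown: win-dow
Counting: 2 parts
= 2 syllables


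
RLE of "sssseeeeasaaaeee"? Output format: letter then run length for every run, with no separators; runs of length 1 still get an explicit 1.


String: "sssseeeeasaaaeee"
Scanning for consecutive runs:
  's' x 4
  'e' x 4
  'a' x 1
  's' x 1
  'a' x 3
  'e' x 3
RLE = "s4e4a1s1a3e3"


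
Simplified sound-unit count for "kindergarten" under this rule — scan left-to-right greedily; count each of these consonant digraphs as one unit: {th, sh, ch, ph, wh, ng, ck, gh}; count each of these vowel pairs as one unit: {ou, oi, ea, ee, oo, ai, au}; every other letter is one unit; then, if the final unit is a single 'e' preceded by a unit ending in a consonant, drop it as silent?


Word: "kindergarten" (12 letters)
Left-to-right scan:
  [1] 'k' (letter)
  [2] 'i' (letter)
  [3] 'n' (letter)
  [4] 'd' (letter)
  [5] 'e' (letter)
  [6] 'r' (letter)
  [7] 'g' (letter)
  [8] 'a' (letter)
  [9] 'r' (letter)
  [10] 't' (letter)
  [11] 'e' (letter)
  [12] 'n' (letter)
Units from scan: 12
Sound units = 12 units


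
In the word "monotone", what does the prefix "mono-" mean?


Prefix: mono-
As in: monotone -> mono- + tone
Meaning = one


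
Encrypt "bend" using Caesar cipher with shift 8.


Word: "bend"
Shift: 8
Each letter → (letter + shift) mod 26:
  'b' (1) + 8 = 9 → 'j'
  'e' (4) + 8 = 12 → 'm'
  'n' (13) + 8 = 21 → 'v'
  'd' (3) + 8 = 11 → 'l'
Result = "jmvl"


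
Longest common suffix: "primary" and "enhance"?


Word 1: "primary"
Word 2: "enhance"
Comparing from end:
  Pos -1: 'y' != 'e' (stop)
LCS = "" (length 0)


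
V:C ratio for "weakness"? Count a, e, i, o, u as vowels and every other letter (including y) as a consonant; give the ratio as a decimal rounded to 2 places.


Word: "weakness"
Vowels (a,e,i,o,u): 3
Consonants: 5
Ratio = 3/5
= 0.60


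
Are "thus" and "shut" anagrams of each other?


Word 1: "thus" → sorted: hstu
Word 2: "shut" → sorted: hstu
Same letters? hstu == hstu
Anagram = Yes


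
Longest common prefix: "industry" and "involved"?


Word 1: "industry"
Word 2: "involved"
Comparing from start:
  Pos 0: 'i' == 'i'
  Pos 1: 'n' == 'n'
  Pos 2: 'd' != 'v' (stop)
LCP = "in" (length 2)


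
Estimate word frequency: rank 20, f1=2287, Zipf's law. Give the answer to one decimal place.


Zipf's law: f(r) = f(1) / r
f(1) = 2287
f(20) = 2287 / 20
= 114.4 occurrences


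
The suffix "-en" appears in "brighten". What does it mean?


Suffix: -en
Example: brighten = bright + -en
Meaning = to make / become


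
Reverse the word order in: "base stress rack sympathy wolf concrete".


Original: "base stress rack sympathy wolf concrete"
Words (1..n): base | stress | rack | sympathy | wolf | concrete
Reversed (n..1): concrete | wolf | sympathy | rack | stress | base
Result = "concrete wolf sympathy rack stress base"


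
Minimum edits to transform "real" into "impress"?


Word 1: "real" (length 4)
Word 2: "impress" (length 7)
One optimal edit sequence (insert/delete/substitute each cost 1):
  1. insert 'i'  (+1)
  2. insert 'm'  (+1)
  3. insert 'p'  (+1)
  4. keep 'r'
  5. keep 'e'
  6. substitute 'a' -> 's'  (+1)
  7. substitute 'l' -> 's'  (+1)
Total edit operations: 5
Edit distance = 5


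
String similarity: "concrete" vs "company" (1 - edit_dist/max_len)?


Word 1: "concrete" (length 8)
Word 2: "company" (length 7)
One optimal edit sequence:
  1. keep 'c'
  2. keep 'o'
  3. delete 'n'  (+1)
  4. substitute 'c' -> 'm'  (+1)
  5. substitute 'r' -> 'p'  (+1)
  6. substitute 'e' -> 'a'  (+1)
  7. substitute 't' -> 'n'  (+1)
  8. substitute 'e' -> 'y'  (+1)
Edit distance = 6
Max length = max(8, 7) = 8
Similarity = 1 - 6/8
= 0.2500


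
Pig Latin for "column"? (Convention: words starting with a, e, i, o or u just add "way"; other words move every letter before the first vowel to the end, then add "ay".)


Word: "column"
Starts with consonant(s) → move to end, add 'ay'
Consonant cluster: "c"
Pig Latin = "olumncay"


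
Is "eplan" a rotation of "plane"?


Word: "plane", Candidate: "eplan"
Method: check if candidate is substring of word+word
"planeplane" contains "eplan"? Yes
Is rotation = Yes


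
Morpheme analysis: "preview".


Word: "preview"
Morphemes: pre- | view
Each morpheme carries meaning
= 2 morphemes


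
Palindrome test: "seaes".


Word: "seaes"
Reversed: "seaes"
Forward == Backward? seaes == seaes
Palindrome = Yes


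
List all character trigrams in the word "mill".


Word: "mill" (length 4)
Number of trigrams = 4 - 3 + 1 = 2
  Position 0: "mil"
  Position 1: "ill"
Trigrams = "mil", "ill"


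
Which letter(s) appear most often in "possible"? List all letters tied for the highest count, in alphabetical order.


Word: "possible"
Letter counts:
  'b': 1
  'e': 1
  'i': 1
  'l': 1
  'o': 1
  'p': 1
  's': 2
Maximum count = 2
Most frequent = 's' (2 times each)


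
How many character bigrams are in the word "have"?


Word: "have" (length 4)
Number of 2-grams = length - 2 + 1 = 4 - 2 + 1
= 3


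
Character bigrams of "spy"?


Word: "spy" (length 3)
Number of bigrams = 3 - 2 + 1 = 2
  Position 0: "sp"
  Position 1: "py"
Bigrams = "sp", "py"


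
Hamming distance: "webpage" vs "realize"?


Comparing character by character (same length = 7):
  Pos 0: 'w' vs 'r' !=
  Pos 1: 'e' vs 'e' =
  Pos 2: 'b' vs 'a' !=
  Pos 3: 'p' vs 'l' !=
  Pos 4: 'a' vs 'i' !=
  Pos 5: 'g' vs 'z' !=
  Pos 6: 'e' vs 'e' =
Hamming distance = 5


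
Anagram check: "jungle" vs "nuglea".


Word 1: "jungle" → sorted: egjlnu
Word 2: "nuglea" → sorted: aeglnu
Same letters? egjlnu != aeglnu
Anagram = No


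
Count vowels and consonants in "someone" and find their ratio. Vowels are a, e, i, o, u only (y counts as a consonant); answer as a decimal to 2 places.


Word: "someone"
Vowels (a,e,i,o,u): 4
Consonants: 3
Ratio = 4/3
= 1.33


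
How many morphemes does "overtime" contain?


Word: "overtime"
Morphemes: over- / time
Each morpheme carries meaning
= 2 morphemes


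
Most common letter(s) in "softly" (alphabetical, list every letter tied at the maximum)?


Word: "softly"
Letter counts:
  'f': 1
  'l': 1
  'o': 1
  's': 1
  't': 1
  'y': 1
Maximum count = 1
Most frequent = 'f', 'l', 'o', 's', 't', 'y' (1 time each)


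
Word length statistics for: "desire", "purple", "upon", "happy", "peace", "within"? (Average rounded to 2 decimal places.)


Lengths: "desire"=6, "purple"=6, "upon"=4, "happy"=5, "peace"=5, "within"=6
Sum = 32, Count = 6
Average = 32/6 = 5.33
= avg=5.33, min=4, max=6


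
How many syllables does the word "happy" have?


Word: "happy"
Syllable breakdown: hap · py
Counting: 2 parts
= 2 syllables


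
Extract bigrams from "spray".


Word: "spray" (length 5)
Number of bigrams = 5 - 2 + 1 = 4
  Position 0: "sp"
  Position 1: "pr"
  Position 2: "ra"
  Position 3: "ay"
Bigrams = "sp", "pr", "ra", "ay"


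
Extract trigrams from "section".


Word: "section" (length 7)
Number of trigrams = 7 - 3 + 1 = 5
  Position 0: "sec"
  Position 1: "ect"
  Position 2: "cti"
  Position 3: "tio"
  Position 4: "ion"
Trigrams = "sec", "ect", "cti", "tio", "ion"


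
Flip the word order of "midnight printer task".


Original: "midnight printer task"
Words (1..n): midnight | printer | task
Reversed (n..1): task | printer | midnight
Result = "task printer midnight"


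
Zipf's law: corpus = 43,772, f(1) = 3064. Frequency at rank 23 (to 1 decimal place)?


Zipf's law: f(r) = f(1) / r
f(1) = 3064
f(23) = 3064 / 23
= 133.2 occurrences


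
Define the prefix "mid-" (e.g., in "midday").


Prefix: mid-
As in: midday -> mid- + day
Meaning = middle


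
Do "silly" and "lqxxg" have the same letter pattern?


Pattern of "silly": [0, 1, 2, 2, 3]
Pattern of "lqxxg": [0, 1, 2, 2, 3]
Patterns match
Same pattern = Yes


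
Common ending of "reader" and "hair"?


Word 1: "reader"
Word 2: "hair"
Comparing from end:
  Pos -1: 'r' == 'r'
  Pos -2: 'e' != 'i' (stop)
LCS = "r" (length 1)


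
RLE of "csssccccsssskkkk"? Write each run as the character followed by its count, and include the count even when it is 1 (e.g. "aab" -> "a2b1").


String: "csssccccsssskkkk"
Scanning for consecutive runs:
  'c' x 1
  's' x 3
  'c' x 4
  's' x 4
  'k' x 4
RLE = "c1s3c4s4k4"


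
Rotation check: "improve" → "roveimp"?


Word: "improve", Candidate: "roveimp"
Method: check if candidate is substring of word+word
"improveimprove" contains "roveimp"? Yes
Is rotation = Yes


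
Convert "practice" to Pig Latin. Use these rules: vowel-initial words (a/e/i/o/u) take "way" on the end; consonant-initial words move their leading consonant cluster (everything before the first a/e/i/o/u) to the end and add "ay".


Word: "practice"
Starts with consonant(s) → move to end, add 'ay'
Consonant cluster: "pr"
Pig Latin = "acticepray"


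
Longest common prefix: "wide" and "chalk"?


Word 1: "wide"
Word 2: "chalk"
Comparing from start:
  Pos 0: 'w' != 'c' (stop)
LCP = "" (length 0)


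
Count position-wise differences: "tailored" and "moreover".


Comparing character by character (same length = 8):
  Pos 0: 't' vs 'm' !=
  Pos 1: 'a' vs 'o' !=
  Pos 2: 'i' vs 'r' !=
  Pos 3: 'l' vs 'e' !=
  Pos 4: 'o' vs 'o' =
  Pos 5: 'r' vs 'v' !=
  Pos 6: 'e' vs 'e' =
  Pos 7: 'd' vs 'r' !=
Hamming distance = 6


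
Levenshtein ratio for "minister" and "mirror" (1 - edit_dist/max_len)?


Word 1: "minister" (length 8)
Word 2: "mirror" (length 6)
One optimal edit sequence:
  1. keep 'm'
  2. delete 'i'  (+1)
  3. delete 'n'  (+1)
  4. keep 'i'
  5. substitute 's' -> 'r'  (+1)
  6. substitute 't' -> 'r'  (+1)
  7. substitute 'e' -> 'o'  (+1)
  8. keep 'r'
Edit distance = 5
Max length = max(8, 6) = 8
Similarity = 1 - 5/8
= 0.3750


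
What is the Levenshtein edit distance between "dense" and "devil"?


Word 1: "dense" (length 5)
Word 2: "devil" (length 5)
One optimal edit sequence (insert/delete/substitute each cost 1):
  1. keep 'd'
  2. keep 'e'
  3. substitute 'n' -> 'v'  (+1)
  4. substitute 's' -> 'i'  (+1)
  5. substitute 'e' -> 'l'  (+1)
Total edit operations: 3
Edit distance = 3


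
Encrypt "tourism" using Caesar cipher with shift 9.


Word: "tourism"
Shift: 9
Each letter → (letter + shift) mod 26:
  't' (19) + 9 = 2 → 'c'
  'o' (14) + 9 = 23 → 'x'
  'u' (20) + 9 = 3 → 'd'
  'r' (17) + 9 = 0 → 'a'
  'i' (8) + 9 = 17 → 'r'
  's' (18) + 9 = 1 → 'b'
  'm' (12) + 9 = 21 → 'v'
Result = "cxdarbv"


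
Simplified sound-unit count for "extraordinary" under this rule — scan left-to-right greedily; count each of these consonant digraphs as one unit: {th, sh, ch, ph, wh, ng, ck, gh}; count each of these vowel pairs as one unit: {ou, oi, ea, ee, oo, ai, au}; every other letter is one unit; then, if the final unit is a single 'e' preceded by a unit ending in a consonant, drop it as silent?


Word: "extraordinary" (13 letters)
Left-to-right scan:
  [1] 'e' (letter)
  [2] 'x' (letter)
  [3] 't' (letter)
  [4] 'r' (letter)
  [5] 'a' (letter)
  [6] 'o' (letter)
  [7] 'r' (letter)
  [8] 'd' (letter)
  [9] 'i' (letter)
  [10] 'n' (letter)
  [11] 'a' (letter)
  [12] 'r' (letter)
  [13] 'y' (letter)
Units from scan: 13
Sound units = 13 units


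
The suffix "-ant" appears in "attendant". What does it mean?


Suffix: -ant
Example: attendant = attend + -ant
Meaning = one who / that which


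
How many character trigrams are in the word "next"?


Word: "next" (length 4)
Number of 3-grams = length - 3 + 1 = 4 - 3 + 1
= 2


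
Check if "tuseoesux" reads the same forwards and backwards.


Word: "tuseoesux"
Reversed: "xuseoesut"
Forward == Backward? tuseoesux != xuseoesut
Palindrome = No


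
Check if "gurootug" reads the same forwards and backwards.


Word: "gurootug"
Reversed: "gutoorug"
Forward == Backward? gurootug != gutoorug
Palindrome = No


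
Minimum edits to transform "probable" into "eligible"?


Word 1: "probable" (length 8)
Word 2: "eligible" (length 8)
One optimal edit sequence (insert/delete/substitute each cost 1):
  1. substitute 'p' -> 'e'  (+1)
  2. substitute 'r' -> 'l'  (+1)
  3. substitute 'o' -> 'i'  (+1)
  4. substitute 'b' -> 'g'  (+1)
  5. substitute 'a' -> 'i'  (+1)
  6. keep 'b'
  7. keep 'l'
  8. keep 'e'
Total edit operations: 5
Edit distance = 5


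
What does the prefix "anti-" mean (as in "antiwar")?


Prefix: anti-
As in: antiwar -> anti- + war
Meaning = against


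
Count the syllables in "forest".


Word: "forest"
Syllable breakdown: for-est
Counting: 2 parts
= 2 syllables


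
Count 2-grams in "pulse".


Word: "pulse" (length 5)
Number of 2-grams = length - 2 + 1 = 5 - 2 + 1
= 4


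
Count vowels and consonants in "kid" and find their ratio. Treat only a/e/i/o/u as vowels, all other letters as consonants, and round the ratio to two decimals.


Word: "kid"
Vowels (a,e,i,o,u): 1
Consonants: 2
Ratio = 1/2
= 0.50


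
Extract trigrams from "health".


Word: "health" (length 6)
Number of trigrams = 6 - 3 + 1 = 4
  Position 0: "hea"
  Position 1: "eal"
  Position 2: "alt"
  Position 3: "lth"
Trigrams = "hea", "eal", "alt", "lth"


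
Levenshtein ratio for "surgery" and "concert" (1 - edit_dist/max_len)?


Word 1: "surgery" (length 7)
Word 2: "concert" (length 7)
One optimal edit sequence:
  1. substitute 's' -> 'c'  (+1)
  2. substitute 'u' -> 'o'  (+1)
  3. substitute 'r' -> 'n'  (+1)
  4. substitute 'g' -> 'c'  (+1)
  5. keep 'e'
  6. keep 'r'
  7. substitute 'y' -> 't'  (+1)
Edit distance = 5
Max length = max(7, 7) = 7
Similarity = 1 - 5/7
= 0.2857


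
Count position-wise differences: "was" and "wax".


Comparing character by character (same length = 3):
  Pos 0: 'w' vs 'w' =
  Pos 1: 'a' vs 'a' =
  Pos 2: 's' vs 'x' !=
Hamming distance = 1


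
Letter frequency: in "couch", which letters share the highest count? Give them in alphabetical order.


Word: "couch"
Letter counts:
  'c': 2
  'h': 1
  'o': 1
  'u': 1
Maximum count = 2
Most frequent = 'c' (2 times each)


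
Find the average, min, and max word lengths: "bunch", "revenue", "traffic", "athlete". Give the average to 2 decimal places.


Lengths: "bunch"=5, "revenue"=7, "traffic"=7, "athlete"=7
Sum = 26, Count = 4
Average = 26/4 = 6.50
= avg=6.50, min=5, max=7


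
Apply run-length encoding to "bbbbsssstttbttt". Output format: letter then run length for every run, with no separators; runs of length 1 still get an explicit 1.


String: "bbbbsssstttbttt"
Scanning for consecutive runs:
  'b' x 4
  's' x 4
  't' x 3
  'b' x 1
  't' x 3
RLE = "b4s4t3b1t3"


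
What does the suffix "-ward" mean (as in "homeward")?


Suffix: -ward
As in: homeward -> home + -ward
Meaning = in the direction of


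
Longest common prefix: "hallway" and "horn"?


Word 1: "hallway"
Word 2: "horn"
Comparing from start:
  Pos 0: 'h' == 'h'
  Pos 1: 'a' != 'o' (stop)
LCP = "h" (length 1)


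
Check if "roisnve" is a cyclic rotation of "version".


Word: "version", Candidate: "roisnve"
Method: check if candidate is substring of word+word
"versionversion" contains "roisnve"? No
Is rotation = No


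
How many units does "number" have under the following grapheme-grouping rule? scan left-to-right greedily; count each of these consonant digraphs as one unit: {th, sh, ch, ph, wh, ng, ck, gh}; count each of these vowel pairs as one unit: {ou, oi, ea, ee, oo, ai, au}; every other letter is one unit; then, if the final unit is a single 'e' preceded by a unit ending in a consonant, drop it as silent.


Word: "number" (6 letters)
Left-to-right scan:
  1. 'n' (letter)
  2. 'u' (letter)
  3. 'm' (letter)
  4. 'b' (letter)
  5. 'e' (letter)
  6. 'r' (letter)
Units from scan: 6
Sound units = 6 units


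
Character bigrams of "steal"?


Word: "steal" (length 5)
Number of bigrams = 5 - 2 + 1 = 4
  Position 0: "st"
  Position 1: "te"
  Position 2: "ea"
  Position 3: "al"
Bigrams = "st", "te", "ea", "al"


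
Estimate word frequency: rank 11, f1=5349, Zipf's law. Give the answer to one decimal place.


Zipf's law: f(r) = f(1) / r
f(1) = 5349
f(11) = 5349 / 11
= 486.3 occurrences


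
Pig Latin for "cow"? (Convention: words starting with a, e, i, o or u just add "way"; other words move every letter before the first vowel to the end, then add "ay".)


Word: "cow"
Starts with consonant(s) → move to end, add 'ay'
Consonant cluster: "c"
Pig Latin = "owcay"


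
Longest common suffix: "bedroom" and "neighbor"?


Word 1: "bedroom"
Word 2: "neighbor"
Comparing from end:
  Pos -1: 'm' != 'r' (stop)
LCS = "" (length 0)


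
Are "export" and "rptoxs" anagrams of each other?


Word 1: "export" → sorted: eoprtx
Word 2: "rptoxs" → sorted: oprstx
Same letters? eoprtx != oprstx
Anagram = No


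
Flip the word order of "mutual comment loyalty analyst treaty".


Original: "mutual comment loyalty analyst treaty"
Words (1..n): mutual | comment | loyalty | analyst | treaty
Reversed (n..1): treaty | analyst | loyalty | comment | mutual
Result = "treaty analyst loyalty comment mutual"


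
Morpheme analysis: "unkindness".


Word: "unkindness"
Morphemes: un- | kind | -ness
Each morpheme carries meaning
= 3 morphemes


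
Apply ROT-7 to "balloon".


Word: "balloon"
Shift: 7
Each letter → (letter + shift) mod 26:
  'b' (1) + 7 = 8 → 'i'
  'a' (0) + 7 = 7 → 'h'
  'l' (11) + 7 = 18 → 's'
  'l' (11) + 7 = 18 → 's'
  'o' (14) + 7 = 21 → 'v'
  'o' (14) + 7 = 21 → 'v'
  'n' (13) + 7 = 20 → 'u'
Result = "ihssvvu"


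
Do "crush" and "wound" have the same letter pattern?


Pattern of "crush": [0, 1, 2, 3, 4]
Pattern of "wound": [0, 1, 2, 3, 4]
Patterns match
Same pattern = Yes
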